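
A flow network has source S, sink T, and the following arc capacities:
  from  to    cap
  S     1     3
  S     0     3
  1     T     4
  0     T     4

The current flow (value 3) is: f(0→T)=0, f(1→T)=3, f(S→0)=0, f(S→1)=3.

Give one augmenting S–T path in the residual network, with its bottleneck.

Residual along S→0→T: S→0: 3, 0→T: 4.
Bottleneck = min = 3.

S→0→T, bottleneck 3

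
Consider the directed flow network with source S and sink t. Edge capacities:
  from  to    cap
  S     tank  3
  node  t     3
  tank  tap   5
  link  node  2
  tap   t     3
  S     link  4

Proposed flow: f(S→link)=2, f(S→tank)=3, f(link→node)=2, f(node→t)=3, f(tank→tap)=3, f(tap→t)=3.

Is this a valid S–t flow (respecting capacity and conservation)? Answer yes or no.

Conservation fails at node: inflow 2 ≠ outflow 3.

No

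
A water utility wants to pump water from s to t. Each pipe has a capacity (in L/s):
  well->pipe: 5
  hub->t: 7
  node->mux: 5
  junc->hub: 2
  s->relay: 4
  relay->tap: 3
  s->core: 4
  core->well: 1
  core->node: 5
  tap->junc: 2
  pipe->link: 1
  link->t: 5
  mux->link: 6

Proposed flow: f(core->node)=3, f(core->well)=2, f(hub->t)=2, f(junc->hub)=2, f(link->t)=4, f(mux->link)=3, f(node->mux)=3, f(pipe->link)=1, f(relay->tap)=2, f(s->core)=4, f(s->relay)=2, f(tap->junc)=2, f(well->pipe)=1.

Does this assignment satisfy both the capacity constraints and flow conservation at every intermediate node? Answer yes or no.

No

Capacity violated on core->well: flow 2 > capacity 1.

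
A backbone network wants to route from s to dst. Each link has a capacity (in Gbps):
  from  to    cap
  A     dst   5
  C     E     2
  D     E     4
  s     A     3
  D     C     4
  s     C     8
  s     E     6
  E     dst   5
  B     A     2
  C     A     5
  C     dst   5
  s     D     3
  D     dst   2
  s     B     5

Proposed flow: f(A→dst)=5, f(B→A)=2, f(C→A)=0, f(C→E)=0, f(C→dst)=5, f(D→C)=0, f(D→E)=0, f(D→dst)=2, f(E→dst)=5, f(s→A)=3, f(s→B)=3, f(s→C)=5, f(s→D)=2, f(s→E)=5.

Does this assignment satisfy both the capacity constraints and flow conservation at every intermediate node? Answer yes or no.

Conservation fails at B: inflow 3 ≠ outflow 2.

No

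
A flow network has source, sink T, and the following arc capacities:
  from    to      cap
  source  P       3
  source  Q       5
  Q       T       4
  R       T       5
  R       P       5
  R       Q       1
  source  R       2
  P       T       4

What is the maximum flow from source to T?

Augment source→R→T: bottleneck 2. Total 2.
Augment source→P→T: bottleneck 3. Total 5.
Augment source→Q→T: bottleneck 4. Total 9.
No augmenting path remains in the residual graph.

9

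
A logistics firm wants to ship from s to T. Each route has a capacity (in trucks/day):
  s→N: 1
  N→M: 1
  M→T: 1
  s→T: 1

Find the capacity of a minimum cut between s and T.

2

Max flow = 2 (via 2 augmenting paths).
In the residual at optimum, the set reachable from s is {s}.
Cut edges: s→N (cap 1), s→T (cap 1). Sum = 2.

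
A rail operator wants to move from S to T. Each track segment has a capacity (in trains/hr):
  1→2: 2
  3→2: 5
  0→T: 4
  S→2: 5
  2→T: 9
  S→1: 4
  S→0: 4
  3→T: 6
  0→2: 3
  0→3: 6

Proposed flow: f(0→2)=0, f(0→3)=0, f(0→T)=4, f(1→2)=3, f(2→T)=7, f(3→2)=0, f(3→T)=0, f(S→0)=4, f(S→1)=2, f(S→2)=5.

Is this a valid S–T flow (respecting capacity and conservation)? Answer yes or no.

No

Capacity violated on 1→2: flow 3 > capacity 2.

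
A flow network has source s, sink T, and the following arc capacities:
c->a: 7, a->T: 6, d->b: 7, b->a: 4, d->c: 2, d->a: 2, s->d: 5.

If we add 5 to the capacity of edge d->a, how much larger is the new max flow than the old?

0

Original max flow = 5.
Edge d->a does not cross the min cut (source side {s}), so extra capacity there cannot help.
New max flow = 5. Increase = 0.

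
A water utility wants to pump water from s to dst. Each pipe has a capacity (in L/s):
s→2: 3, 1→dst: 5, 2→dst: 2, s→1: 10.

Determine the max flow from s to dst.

7

Augment s→2→dst: bottleneck 2. Total 2.
Augment s→1→dst: bottleneck 5. Total 7.
No augmenting path remains in the residual graph.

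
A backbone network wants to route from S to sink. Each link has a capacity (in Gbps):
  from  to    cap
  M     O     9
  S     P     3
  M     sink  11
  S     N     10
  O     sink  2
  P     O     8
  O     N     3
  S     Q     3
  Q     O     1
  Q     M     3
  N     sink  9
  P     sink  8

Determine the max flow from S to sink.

15

Augment S→P→sink: bottleneck 3. Total 3.
Augment S→N→sink: bottleneck 9. Total 12.
Augment S→Q→M→sink: bottleneck 3. Total 15.
No augmenting path remains in the residual graph.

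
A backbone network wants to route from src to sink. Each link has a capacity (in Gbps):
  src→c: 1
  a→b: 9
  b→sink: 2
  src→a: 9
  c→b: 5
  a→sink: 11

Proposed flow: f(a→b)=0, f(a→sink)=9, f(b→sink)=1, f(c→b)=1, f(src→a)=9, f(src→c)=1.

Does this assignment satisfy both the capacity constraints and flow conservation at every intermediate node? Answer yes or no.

Yes

Every edge has 0 ≤ f(e) ≤ cap(e).
At each intermediate node, inflow equals outflow.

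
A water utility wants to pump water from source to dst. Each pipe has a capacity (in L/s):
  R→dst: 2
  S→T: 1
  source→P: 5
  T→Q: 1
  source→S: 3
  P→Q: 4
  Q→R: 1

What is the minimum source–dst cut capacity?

1

Max flow = 1 (via 1 augmenting path).
In the residual at optimum, the set reachable from source is {P, Q, S, T, source}.
Cut edges: Q→R (cap 1). Sum = 1.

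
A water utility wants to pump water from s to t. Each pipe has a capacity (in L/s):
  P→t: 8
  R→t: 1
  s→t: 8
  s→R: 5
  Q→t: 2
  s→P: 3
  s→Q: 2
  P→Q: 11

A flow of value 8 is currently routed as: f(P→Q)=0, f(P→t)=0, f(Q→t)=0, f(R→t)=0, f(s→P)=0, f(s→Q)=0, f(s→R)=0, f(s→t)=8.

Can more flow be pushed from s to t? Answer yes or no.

Yes

Residual path s→P→t has bottleneck 3 > 0.
Pushing 3 along it raises the flow to 11, so the given flow is not maximum.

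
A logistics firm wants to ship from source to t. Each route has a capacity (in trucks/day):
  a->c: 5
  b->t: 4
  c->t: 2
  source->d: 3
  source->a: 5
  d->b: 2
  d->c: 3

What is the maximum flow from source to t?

Augment source->a->c->t: bottleneck 2. Total 2.
Augment source->d->b->t: bottleneck 2. Total 4.
No augmenting path remains in the residual graph.

4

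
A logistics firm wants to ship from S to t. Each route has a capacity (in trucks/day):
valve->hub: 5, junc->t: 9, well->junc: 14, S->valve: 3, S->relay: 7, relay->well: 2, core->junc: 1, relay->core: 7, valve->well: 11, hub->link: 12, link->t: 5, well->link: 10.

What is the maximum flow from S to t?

Augment S->relay->core->junc->t: bottleneck 1. Total 1.
Augment S->relay->well->junc->t: bottleneck 2. Total 3.
Augment S->valve->well->junc->t: bottleneck 3. Total 6.
No augmenting path remains in the residual graph.

6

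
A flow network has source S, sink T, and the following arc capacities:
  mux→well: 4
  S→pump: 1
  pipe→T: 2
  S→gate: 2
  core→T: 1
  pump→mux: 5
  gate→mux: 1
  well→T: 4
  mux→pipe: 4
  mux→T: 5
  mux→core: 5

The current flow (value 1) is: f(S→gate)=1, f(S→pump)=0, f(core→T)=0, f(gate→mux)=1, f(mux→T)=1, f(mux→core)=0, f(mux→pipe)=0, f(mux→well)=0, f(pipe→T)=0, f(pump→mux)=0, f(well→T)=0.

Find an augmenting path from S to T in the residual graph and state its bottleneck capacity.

Residual along S→pump→mux→T: S→pump: 1, pump→mux: 5, mux→T: 4.
Bottleneck = min = 1.

S→pump→mux→T, bottleneck 1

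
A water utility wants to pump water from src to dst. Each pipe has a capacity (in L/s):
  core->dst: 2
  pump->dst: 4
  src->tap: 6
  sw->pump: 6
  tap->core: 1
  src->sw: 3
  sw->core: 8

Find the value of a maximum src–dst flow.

4

Augment src->tap->core->dst: bottleneck 1. Total 1.
Augment src->sw->core->dst: bottleneck 1. Total 2.
Augment src->sw->pump->dst: bottleneck 2. Total 4.
No augmenting path remains in the residual graph.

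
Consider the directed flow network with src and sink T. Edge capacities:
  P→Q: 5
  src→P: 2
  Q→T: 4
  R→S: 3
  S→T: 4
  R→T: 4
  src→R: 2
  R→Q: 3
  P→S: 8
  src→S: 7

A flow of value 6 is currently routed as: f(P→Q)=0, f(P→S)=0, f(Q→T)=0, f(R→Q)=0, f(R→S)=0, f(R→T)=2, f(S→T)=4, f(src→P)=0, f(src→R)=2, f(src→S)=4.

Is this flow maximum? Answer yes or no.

No

Residual path src→P→Q→T has bottleneck 2 > 0.
Pushing 2 along it raises the flow to 8, so the given flow is not maximum.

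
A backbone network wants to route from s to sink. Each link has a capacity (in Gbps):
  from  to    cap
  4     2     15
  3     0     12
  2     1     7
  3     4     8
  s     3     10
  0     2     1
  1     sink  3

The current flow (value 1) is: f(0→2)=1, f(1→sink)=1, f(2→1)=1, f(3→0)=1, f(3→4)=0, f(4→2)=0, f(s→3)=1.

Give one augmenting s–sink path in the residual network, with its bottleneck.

s→3→4→2→1→sink, bottleneck 2

Residual along s→3→4→2→1→sink: s→3: 9, 3→4: 8, 4→2: 15, 2→1: 6, 1→sink: 2.
Bottleneck = min = 2.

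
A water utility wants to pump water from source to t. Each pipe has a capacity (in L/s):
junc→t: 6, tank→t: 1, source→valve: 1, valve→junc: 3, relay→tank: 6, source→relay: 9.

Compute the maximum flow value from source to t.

Augment source→relay→tank→t: bottleneck 1. Total 1.
Augment source→valve→junc→t: bottleneck 1. Total 2.
No augmenting path remains in the residual graph.

2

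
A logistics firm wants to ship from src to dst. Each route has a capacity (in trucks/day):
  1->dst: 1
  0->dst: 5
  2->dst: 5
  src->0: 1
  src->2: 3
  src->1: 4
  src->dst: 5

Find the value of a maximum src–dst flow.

Augment src->dst: bottleneck 5. Total 5.
Augment src->2->dst: bottleneck 3. Total 8.
Augment src->0->dst: bottleneck 1. Total 9.
Augment src->1->dst: bottleneck 1. Total 10.
No augmenting path remains in the residual graph.

10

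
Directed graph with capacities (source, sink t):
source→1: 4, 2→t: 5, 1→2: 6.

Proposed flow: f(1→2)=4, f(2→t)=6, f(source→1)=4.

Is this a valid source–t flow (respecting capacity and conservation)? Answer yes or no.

Capacity violated on 2→t: flow 6 > capacity 5.

No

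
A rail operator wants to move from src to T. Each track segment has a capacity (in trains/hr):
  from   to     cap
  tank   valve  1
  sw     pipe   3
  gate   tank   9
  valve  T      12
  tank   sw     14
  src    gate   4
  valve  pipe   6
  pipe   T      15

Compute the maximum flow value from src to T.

4

Augment src->gate->tank->valve->T: bottleneck 1. Total 1.
Augment src->gate->tank->sw->pipe->T: bottleneck 3. Total 4.
No augmenting path remains in the residual graph.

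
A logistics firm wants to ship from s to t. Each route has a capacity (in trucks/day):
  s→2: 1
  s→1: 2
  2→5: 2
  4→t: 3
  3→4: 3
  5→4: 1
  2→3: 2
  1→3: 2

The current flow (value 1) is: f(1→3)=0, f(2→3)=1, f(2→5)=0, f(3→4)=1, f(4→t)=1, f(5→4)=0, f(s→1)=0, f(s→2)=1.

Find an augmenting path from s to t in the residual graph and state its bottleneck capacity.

s→1→3→4→t, bottleneck 2

Residual along s→1→3→4→t: s→1: 2, 1→3: 2, 3→4: 2, 4→t: 2.
Bottleneck = min = 2.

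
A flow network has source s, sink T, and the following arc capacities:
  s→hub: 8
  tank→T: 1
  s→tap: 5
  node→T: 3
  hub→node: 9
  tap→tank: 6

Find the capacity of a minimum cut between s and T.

4

Max flow = 4 (via 2 augmenting paths).
In the residual at optimum, the set reachable from s is {hub, node, s, tank, tap}.
Cut edges: tank→T (cap 1), node→T (cap 3). Sum = 4.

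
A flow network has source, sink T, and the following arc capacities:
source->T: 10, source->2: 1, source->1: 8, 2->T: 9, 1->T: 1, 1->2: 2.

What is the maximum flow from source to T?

Augment source->T: bottleneck 10. Total 10.
Augment source->1->T: bottleneck 1. Total 11.
Augment source->2->T: bottleneck 1. Total 12.
Augment source->1->2->T: bottleneck 2. Total 14.
No augmenting path remains in the residual graph.

14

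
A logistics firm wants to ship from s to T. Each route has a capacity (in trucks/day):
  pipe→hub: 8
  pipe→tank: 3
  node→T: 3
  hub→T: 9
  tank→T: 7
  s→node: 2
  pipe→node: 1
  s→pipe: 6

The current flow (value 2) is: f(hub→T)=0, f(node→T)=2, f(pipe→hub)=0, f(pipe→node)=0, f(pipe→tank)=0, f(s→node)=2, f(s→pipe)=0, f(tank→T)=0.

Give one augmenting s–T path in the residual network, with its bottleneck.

Residual along s→pipe→hub→T: s→pipe: 6, pipe→hub: 8, hub→T: 9.
Bottleneck = min = 6.

s→pipe→hub→T, bottleneck 6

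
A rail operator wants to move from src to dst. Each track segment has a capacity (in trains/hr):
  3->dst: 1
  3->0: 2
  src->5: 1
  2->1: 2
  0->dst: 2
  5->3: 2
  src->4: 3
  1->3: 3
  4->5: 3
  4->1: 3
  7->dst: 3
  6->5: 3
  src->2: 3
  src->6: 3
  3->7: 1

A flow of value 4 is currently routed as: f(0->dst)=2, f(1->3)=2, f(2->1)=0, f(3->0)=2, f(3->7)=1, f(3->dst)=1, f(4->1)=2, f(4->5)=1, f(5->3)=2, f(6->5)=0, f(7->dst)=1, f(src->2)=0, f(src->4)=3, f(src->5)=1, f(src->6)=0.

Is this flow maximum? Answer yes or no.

Yes

Residual reachable from src: {1, 2, 3, 4, 5, 6, src}; dst is not reachable.
Saturated cut: 3->7, 3->0, 3->dst with total capacity 4 = current flow value. Flow is maximum.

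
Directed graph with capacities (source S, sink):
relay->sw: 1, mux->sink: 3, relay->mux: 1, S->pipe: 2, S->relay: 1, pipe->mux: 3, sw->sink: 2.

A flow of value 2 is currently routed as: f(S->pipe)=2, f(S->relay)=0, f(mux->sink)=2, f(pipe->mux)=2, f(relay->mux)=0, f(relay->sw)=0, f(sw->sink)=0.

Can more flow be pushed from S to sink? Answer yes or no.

Residual path S->relay->mux->sink has bottleneck 1 > 0.
Pushing 1 along it raises the flow to 3, so the given flow is not maximum.

Yes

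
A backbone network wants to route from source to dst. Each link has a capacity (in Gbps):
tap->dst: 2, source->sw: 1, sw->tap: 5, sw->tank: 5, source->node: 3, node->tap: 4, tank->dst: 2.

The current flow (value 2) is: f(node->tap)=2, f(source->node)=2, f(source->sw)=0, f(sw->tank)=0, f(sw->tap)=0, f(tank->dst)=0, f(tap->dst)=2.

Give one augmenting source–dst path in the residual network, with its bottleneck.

Residual along source->sw->tank->dst: source->sw: 1, sw->tank: 5, tank->dst: 2.
Bottleneck = min = 1.

source->sw->tank->dst, bottleneck 1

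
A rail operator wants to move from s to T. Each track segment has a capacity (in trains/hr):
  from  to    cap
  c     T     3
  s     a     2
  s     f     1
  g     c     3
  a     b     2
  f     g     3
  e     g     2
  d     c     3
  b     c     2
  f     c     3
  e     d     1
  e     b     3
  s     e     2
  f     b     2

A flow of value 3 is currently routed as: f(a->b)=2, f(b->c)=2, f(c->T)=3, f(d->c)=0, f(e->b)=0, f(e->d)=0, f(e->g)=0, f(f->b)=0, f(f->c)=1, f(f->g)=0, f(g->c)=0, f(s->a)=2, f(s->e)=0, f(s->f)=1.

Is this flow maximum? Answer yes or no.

Yes

Residual reachable from s: {a, b, c, d, e, f, g, s}; T is not reachable.
Saturated cut: c->T with total capacity 3 = current flow value. Flow is maximum.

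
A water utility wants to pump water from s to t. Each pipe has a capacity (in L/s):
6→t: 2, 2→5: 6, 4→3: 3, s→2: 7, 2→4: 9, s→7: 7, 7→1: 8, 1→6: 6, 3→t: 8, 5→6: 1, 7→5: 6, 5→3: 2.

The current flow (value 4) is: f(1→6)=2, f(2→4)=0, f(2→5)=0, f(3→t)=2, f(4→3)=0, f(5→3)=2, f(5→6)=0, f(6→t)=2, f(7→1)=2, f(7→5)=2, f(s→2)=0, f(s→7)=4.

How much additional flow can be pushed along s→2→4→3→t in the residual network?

Residual capacities along the path: s→2: 7, 2→4: 9, 4→3: 3, 3→t: 6.
Minimum is 3.

3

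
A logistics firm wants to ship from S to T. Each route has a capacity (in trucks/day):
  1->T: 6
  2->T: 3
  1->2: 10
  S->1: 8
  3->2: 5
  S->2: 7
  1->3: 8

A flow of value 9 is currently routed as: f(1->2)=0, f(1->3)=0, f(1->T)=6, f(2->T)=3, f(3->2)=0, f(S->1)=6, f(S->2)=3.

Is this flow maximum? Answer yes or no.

Residual reachable from S: {1, 2, 3, S}; T is not reachable.
Saturated cut: 1->T, 2->T with total capacity 9 = current flow value. Flow is maximum.

Yes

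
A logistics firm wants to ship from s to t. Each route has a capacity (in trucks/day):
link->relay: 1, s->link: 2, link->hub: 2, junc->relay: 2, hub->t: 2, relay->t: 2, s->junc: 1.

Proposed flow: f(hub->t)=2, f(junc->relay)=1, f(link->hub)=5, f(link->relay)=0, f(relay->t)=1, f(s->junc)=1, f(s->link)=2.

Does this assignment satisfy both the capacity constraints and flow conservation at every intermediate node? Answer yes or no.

No

Capacity violated on link->hub: flow 5 > capacity 2.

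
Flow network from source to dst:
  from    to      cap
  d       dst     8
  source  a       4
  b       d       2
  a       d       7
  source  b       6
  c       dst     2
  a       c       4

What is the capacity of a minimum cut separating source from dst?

6

Max flow = 6 (via 2 augmenting paths).
In the residual at optimum, the set reachable from source is {b, source}.
Cut edges: source->a (cap 4), b->d (cap 2). Sum = 6.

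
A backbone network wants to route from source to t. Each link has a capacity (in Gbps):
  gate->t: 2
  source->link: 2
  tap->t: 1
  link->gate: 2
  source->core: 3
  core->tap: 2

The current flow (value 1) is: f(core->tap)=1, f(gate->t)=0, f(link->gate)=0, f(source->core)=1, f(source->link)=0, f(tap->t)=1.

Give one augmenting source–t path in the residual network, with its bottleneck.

source->link->gate->t, bottleneck 2

Residual along source->link->gate->t: source->link: 2, link->gate: 2, gate->t: 2.
Bottleneck = min = 2.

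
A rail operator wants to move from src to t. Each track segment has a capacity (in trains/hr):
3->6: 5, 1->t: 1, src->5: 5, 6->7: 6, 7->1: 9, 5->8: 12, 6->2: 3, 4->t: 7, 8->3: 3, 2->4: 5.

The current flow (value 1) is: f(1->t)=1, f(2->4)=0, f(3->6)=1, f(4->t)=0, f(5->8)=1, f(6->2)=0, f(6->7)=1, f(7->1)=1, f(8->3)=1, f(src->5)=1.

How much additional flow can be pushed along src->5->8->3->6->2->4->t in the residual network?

2

Residual capacities along the path: src->5: 4, 5->8: 11, 8->3: 2, 3->6: 4, 6->2: 3, 2->4: 5, 4->t: 7.
Minimum is 2.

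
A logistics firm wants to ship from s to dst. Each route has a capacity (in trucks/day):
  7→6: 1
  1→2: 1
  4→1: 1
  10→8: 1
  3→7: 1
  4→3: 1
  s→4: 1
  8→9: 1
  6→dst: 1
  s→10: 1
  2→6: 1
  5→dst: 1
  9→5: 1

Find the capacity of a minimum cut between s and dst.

2

Max flow = 2 (via 2 augmenting paths).
In the residual at optimum, the set reachable from s is {s}.
Cut edges: s→10 (cap 1), s→4 (cap 1). Sum = 2.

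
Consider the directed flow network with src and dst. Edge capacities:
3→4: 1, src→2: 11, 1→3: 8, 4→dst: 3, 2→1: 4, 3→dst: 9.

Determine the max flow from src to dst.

4

Augment src→2→1→3→dst: bottleneck 4. Total 4.
No augmenting path remains in the residual graph.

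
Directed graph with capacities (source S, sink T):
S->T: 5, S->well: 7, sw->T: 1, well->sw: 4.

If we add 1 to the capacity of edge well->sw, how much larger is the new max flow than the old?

0

Original max flow = 6.
Edge well->sw does not cross the min cut (source side {S, sw, well}), so extra capacity there cannot help.
New max flow = 6. Increase = 0.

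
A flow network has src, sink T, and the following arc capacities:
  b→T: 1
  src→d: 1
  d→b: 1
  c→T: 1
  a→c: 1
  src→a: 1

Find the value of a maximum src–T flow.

Augment src→d→b→T: bottleneck 1. Total 1.
Augment src→a→c→T: bottleneck 1. Total 2.
No augmenting path remains in the residual graph.

2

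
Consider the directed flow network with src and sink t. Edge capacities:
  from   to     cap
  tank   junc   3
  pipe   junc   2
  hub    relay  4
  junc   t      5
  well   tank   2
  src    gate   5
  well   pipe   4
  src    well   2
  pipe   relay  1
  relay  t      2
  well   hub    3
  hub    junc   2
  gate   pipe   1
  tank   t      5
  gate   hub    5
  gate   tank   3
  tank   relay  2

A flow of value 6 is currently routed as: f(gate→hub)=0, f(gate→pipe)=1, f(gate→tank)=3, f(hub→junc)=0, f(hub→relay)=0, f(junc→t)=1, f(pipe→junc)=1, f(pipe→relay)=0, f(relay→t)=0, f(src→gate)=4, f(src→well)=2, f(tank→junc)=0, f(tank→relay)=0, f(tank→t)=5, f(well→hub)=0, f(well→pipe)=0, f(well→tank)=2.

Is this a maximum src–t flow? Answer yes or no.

Residual path src→gate→hub→relay→t has bottleneck 1 > 0.
Pushing 1 along it raises the flow to 7, so the given flow is not maximum.

No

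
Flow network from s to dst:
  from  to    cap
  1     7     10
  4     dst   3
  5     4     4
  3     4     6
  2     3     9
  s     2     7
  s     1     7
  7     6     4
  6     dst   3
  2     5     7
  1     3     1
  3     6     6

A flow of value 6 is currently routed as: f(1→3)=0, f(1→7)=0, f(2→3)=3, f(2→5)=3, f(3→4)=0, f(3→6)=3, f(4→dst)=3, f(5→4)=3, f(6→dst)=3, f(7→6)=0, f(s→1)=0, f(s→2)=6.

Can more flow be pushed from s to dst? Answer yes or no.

Residual reachable from s: {1, 2, 3, 4, 5, 6, 7, s}; dst is not reachable.
Saturated cut: 4→dst, 6→dst with total capacity 6 = current flow value. Flow is maximum.

No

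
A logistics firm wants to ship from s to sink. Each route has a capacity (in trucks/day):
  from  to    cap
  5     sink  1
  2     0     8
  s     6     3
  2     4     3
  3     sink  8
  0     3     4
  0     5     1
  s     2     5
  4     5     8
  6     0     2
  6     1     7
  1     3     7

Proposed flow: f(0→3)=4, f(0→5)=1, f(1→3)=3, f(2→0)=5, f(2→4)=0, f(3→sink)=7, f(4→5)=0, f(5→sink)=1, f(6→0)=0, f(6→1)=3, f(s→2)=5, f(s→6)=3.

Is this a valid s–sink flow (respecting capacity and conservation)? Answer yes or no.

Yes

Every edge has 0 ≤ f(e) ≤ cap(e).
At each intermediate node, inflow equals outflow.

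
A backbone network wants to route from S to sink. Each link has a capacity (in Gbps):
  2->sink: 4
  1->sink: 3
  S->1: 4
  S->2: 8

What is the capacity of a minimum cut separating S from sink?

7

Max flow = 7 (via 2 augmenting paths).
In the residual at optimum, the set reachable from S is {1, 2, S}.
Cut edges: 1->sink (cap 3), 2->sink (cap 4). Sum = 7.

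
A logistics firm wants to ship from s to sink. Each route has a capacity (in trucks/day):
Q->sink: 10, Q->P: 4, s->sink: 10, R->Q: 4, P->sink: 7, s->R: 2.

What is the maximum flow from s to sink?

Augment s->sink: bottleneck 10. Total 10.
Augment s->R->Q->sink: bottleneck 2. Total 12.
No augmenting path remains in the residual graph.

12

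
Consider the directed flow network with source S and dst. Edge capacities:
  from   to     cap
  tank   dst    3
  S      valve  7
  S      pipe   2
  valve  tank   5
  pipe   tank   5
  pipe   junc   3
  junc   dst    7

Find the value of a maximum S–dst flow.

Augment S→valve→tank→dst: bottleneck 3. Total 3.
Augment S→pipe→junc→dst: bottleneck 2. Total 5.
No augmenting path remains in the residual graph.

5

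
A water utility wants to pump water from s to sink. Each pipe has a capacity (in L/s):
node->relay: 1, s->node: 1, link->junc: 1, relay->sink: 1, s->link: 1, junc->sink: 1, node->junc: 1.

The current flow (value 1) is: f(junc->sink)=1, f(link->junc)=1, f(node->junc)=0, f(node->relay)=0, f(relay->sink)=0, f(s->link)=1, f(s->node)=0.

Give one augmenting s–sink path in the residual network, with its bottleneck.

s->node->relay->sink, bottleneck 1

Residual along s->node->relay->sink: s->node: 1, node->relay: 1, relay->sink: 1.
Bottleneck = min = 1.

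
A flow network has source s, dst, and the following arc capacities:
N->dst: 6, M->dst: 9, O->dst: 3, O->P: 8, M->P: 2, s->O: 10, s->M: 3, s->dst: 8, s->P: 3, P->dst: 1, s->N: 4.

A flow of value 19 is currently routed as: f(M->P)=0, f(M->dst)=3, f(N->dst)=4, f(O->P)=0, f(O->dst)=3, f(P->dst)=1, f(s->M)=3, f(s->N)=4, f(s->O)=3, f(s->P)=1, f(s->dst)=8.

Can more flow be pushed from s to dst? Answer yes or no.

No

Residual reachable from s: {O, P, s}; dst is not reachable.
Saturated cut: s->N, s->M, s->dst, O->dst, P->dst with total capacity 19 = current flow value. Flow is maximum.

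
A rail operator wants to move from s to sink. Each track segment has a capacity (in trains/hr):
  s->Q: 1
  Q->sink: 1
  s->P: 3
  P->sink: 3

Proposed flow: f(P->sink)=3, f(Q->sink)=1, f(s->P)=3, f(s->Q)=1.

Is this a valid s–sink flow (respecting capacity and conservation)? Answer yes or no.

Every edge has 0 ≤ f(e) ≤ cap(e).
At each intermediate node, inflow equals outflow.

Yes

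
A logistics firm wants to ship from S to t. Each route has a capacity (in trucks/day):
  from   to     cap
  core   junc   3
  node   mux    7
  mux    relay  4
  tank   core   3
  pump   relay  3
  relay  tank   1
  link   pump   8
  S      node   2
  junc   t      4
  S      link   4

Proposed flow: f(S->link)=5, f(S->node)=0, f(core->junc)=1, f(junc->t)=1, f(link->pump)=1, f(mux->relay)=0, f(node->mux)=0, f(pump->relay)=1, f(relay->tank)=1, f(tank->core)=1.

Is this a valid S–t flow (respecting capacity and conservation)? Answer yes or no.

No

Capacity violated on S->link: flow 5 > capacity 4.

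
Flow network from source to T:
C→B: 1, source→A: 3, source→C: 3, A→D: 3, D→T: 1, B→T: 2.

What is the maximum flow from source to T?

Augment source→C→B→T: bottleneck 1. Total 1.
Augment source→A→D→T: bottleneck 1. Total 2.
No augmenting path remains in the residual graph.

2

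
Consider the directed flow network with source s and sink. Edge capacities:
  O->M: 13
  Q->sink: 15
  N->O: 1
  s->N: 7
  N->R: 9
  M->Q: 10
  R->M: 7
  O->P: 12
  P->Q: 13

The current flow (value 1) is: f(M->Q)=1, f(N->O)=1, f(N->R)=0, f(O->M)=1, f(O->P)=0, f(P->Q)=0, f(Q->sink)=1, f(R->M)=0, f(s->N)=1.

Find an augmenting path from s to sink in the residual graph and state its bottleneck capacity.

Residual along s->N->R->M->Q->sink: s->N: 6, N->R: 9, R->M: 7, M->Q: 9, Q->sink: 14.
Bottleneck = min = 6.

s->N->R->M->Q->sink, bottleneck 6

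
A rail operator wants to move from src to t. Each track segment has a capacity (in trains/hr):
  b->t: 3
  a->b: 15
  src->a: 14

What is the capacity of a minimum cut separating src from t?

Max flow = 3 (via 1 augmenting path).
In the residual at optimum, the set reachable from src is {a, b, src}.
Cut edges: b->t (cap 3). Sum = 3.

3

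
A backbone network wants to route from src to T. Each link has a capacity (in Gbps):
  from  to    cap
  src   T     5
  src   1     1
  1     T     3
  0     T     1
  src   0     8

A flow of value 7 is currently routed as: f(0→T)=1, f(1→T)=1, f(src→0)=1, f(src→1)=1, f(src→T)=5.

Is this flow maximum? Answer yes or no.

Yes

Residual reachable from src: {0, src}; T is not reachable.
Saturated cut: src→1, src→T, 0→T with total capacity 7 = current flow value. Flow is maximum.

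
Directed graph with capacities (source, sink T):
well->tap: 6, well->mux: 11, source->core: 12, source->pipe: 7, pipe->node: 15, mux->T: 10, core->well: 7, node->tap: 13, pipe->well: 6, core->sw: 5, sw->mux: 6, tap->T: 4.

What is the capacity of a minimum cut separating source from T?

Max flow = 14 (via 4 augmenting paths).
In the residual at optimum, the set reachable from source is {core, mux, node, pipe, source, sw, tap, well}.
Cut edges: mux->T (cap 10), tap->T (cap 4). Sum = 14.

14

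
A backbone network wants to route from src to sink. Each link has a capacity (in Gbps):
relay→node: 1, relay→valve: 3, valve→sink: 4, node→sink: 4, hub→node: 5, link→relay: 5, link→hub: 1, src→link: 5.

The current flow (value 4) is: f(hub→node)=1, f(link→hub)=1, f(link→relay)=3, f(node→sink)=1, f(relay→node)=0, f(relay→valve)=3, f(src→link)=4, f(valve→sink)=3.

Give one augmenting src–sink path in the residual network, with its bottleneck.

Residual along src→link→relay→node→sink: src→link: 1, link→relay: 2, relay→node: 1, node→sink: 3.
Bottleneck = min = 1.

src→link→relay→node→sink, bottleneck 1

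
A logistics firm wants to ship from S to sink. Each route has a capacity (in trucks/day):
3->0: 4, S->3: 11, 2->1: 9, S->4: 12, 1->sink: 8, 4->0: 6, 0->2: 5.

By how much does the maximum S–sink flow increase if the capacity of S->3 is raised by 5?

Original max flow = 5.
Edge S->3 does not cross the min cut (source side {0, 3, 4, S}), so extra capacity there cannot help.
New max flow = 5. Increase = 0.

0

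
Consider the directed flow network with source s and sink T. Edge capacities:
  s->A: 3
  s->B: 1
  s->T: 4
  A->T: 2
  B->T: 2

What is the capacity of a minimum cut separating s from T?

Max flow = 7 (via 3 augmenting paths).
In the residual at optimum, the set reachable from s is {A, s}.
Cut edges: s->B (cap 1), s->T (cap 4), A->T (cap 2). Sum = 7.

7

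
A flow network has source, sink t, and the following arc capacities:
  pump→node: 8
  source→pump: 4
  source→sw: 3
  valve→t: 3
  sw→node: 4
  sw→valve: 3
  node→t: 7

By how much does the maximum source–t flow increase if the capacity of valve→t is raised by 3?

0

Original max flow = 7.
Edge valve→t does not cross the min cut (source side {source}), so extra capacity there cannot help.
New max flow = 7. Increase = 0.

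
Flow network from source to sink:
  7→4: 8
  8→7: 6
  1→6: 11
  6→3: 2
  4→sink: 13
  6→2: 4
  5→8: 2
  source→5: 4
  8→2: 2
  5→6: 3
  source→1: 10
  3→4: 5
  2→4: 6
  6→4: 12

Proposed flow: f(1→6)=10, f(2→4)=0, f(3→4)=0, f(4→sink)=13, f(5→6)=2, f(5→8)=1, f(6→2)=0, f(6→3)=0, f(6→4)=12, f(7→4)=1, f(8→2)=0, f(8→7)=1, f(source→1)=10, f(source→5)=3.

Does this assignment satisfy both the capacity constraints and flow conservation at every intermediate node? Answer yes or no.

Every edge has 0 ≤ f(e) ≤ cap(e).
At each intermediate node, inflow equals outflow.

Yes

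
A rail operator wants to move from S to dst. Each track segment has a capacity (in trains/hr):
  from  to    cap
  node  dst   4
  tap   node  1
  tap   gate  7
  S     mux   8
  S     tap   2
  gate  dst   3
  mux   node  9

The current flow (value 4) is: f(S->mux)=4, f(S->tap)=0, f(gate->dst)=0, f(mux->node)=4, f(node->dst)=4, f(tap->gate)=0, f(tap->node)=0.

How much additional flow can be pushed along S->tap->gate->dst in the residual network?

Residual capacities along the path: S->tap: 2, tap->gate: 7, gate->dst: 3.
Minimum is 2.

2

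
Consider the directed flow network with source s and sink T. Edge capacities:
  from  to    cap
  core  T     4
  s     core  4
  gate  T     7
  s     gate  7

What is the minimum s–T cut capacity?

11

Max flow = 11 (via 2 augmenting paths).
In the residual at optimum, the set reachable from s is {s}.
Cut edges: s→gate (cap 7), s→core (cap 4). Sum = 11.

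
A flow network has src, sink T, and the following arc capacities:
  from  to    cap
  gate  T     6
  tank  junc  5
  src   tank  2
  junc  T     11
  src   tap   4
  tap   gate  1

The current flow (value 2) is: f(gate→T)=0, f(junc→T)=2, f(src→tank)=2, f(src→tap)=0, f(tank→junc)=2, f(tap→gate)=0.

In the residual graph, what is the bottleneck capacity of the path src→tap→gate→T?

1

Residual capacities along the path: src→tap: 4, tap→gate: 1, gate→T: 6.
Minimum is 1.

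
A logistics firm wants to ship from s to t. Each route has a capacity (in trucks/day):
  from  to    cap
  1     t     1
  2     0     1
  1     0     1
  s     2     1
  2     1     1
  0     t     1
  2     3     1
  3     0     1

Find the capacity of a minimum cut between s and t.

Max flow = 1 (via 1 augmenting path).
In the residual at optimum, the set reachable from s is {s}.
Cut edges: s->2 (cap 1). Sum = 1.

1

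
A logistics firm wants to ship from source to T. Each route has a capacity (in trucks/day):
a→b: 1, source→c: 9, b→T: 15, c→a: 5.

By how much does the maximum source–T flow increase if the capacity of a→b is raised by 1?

1

Original max flow = 1.
After raising cap(a→b), augmenting paths through that edge carry 1 more unit.
New max flow = 2. Increase = 1.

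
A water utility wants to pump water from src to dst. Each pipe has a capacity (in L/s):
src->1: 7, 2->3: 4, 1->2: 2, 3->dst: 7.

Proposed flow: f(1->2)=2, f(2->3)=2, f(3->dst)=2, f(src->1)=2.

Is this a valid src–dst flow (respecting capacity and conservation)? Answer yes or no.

Every edge has 0 ≤ f(e) ≤ cap(e).
At each intermediate node, inflow equals outflow.

Yes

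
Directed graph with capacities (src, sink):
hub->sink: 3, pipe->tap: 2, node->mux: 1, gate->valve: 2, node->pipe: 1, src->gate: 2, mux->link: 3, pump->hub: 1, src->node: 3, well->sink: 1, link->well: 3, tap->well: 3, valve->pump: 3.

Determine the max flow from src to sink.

Augment src->gate->valve->pump->hub->sink: bottleneck 1. Total 1.
Augment src->node->pipe->tap->well->sink: bottleneck 1. Total 2.
No augmenting path remains in the residual graph.

2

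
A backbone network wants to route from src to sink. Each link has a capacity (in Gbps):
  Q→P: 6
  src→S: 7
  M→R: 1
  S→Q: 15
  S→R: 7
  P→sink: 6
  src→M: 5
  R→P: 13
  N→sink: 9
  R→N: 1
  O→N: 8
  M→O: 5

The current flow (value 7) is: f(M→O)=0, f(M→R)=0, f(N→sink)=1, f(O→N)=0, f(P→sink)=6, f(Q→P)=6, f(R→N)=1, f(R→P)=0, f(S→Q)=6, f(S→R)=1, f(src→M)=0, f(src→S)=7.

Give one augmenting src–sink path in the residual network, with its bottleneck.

Residual along src→M→O→N→sink: src→M: 5, M→O: 5, O→N: 8, N→sink: 8.
Bottleneck = min = 5.

src→M→O→N→sink, bottleneck 5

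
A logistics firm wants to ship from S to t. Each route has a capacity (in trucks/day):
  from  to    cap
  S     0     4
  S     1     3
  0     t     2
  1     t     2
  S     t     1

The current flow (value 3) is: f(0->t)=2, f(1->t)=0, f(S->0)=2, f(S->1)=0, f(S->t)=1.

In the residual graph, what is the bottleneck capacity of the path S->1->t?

2

Residual capacities along the path: S->1: 3, 1->t: 2.
Minimum is 2.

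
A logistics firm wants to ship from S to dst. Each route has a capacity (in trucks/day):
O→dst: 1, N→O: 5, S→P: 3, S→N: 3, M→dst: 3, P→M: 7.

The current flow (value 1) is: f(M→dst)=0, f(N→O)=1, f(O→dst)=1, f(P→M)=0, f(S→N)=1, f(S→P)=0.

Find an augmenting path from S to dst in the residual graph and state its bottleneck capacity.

S→P→M→dst, bottleneck 3

Residual along S→P→M→dst: S→P: 3, P→M: 7, M→dst: 3.
Bottleneck = min = 3.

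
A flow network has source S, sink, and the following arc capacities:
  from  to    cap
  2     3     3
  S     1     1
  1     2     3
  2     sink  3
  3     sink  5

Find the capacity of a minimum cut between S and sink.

1

Max flow = 1 (via 1 augmenting path).
In the residual at optimum, the set reachable from S is {S}.
Cut edges: S→1 (cap 1). Sum = 1.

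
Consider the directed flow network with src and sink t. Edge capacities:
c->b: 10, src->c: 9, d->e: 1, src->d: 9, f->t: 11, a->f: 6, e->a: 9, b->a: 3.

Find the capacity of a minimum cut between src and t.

Max flow = 4 (via 2 augmenting paths).
In the residual at optimum, the set reachable from src is {b, c, d, src}.
Cut edges: d->e (cap 1), b->a (cap 3). Sum = 4.

4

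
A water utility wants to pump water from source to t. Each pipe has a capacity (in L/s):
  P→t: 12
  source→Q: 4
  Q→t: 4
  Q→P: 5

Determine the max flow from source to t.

4

Augment source→Q→t: bottleneck 4. Total 4.
No augmenting path remains in the residual graph.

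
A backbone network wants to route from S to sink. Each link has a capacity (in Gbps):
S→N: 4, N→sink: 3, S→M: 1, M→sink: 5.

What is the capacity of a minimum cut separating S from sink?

Max flow = 4 (via 2 augmenting paths).
In the residual at optimum, the set reachable from S is {N, S}.
Cut edges: S→M (cap 1), N→sink (cap 3). Sum = 4.

4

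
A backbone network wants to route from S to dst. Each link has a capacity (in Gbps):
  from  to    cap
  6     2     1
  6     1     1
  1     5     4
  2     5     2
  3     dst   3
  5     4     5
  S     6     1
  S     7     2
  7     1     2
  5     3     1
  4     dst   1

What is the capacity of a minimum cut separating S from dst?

2

Max flow = 2 (via 2 augmenting paths).
In the residual at optimum, the set reachable from S is {1, 2, 4, 5, 6, 7, S}.
Cut edges: 5->3 (cap 1), 4->dst (cap 1). Sum = 2.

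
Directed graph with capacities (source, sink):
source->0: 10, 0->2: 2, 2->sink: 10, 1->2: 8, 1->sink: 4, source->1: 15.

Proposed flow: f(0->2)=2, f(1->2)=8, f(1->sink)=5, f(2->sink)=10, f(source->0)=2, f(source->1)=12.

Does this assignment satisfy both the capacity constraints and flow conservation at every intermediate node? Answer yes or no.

Capacity violated on 1->sink: flow 5 > capacity 4.

No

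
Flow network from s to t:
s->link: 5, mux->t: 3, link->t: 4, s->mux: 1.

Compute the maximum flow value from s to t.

Augment s->link->t: bottleneck 4. Total 4.
Augment s->mux->t: bottleneck 1. Total 5.
No augmenting path remains in the residual graph.

5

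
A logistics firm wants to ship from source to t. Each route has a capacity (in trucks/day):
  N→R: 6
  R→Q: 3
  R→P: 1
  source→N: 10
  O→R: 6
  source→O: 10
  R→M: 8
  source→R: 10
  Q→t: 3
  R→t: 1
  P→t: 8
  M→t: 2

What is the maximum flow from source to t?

7

Augment source→R→t: bottleneck 1. Total 1.
Augment source→R→P→t: bottleneck 1. Total 2.
Augment source→R→M→t: bottleneck 2. Total 4.
Augment source→R→Q→t: bottleneck 3. Total 7.
No augmenting path remains in the residual graph.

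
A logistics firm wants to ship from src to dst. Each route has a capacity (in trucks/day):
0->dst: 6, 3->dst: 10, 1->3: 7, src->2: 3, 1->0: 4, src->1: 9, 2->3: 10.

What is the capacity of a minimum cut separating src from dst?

12

Max flow = 12 (via 3 augmenting paths).
In the residual at optimum, the set reachable from src is {src}.
Cut edges: src->1 (cap 9), src->2 (cap 3). Sum = 12.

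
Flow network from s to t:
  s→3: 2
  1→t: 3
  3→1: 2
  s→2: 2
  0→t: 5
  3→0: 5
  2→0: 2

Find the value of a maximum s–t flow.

4

Augment s→3→1→t: bottleneck 2. Total 2.
Augment s→2→0→t: bottleneck 2. Total 4.
No augmenting path remains in the residual graph.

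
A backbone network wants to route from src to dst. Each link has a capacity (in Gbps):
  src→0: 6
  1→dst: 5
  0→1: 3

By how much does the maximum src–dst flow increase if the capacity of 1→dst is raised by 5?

Original max flow = 3.
Edge 1→dst does not cross the min cut (source side {0, src}), so extra capacity there cannot help.
New max flow = 3. Increase = 0.

0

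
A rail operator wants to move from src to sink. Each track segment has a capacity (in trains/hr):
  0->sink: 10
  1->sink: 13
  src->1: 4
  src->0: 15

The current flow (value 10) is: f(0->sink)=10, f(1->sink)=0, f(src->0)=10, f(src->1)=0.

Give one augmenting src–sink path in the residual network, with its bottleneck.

Residual along src->1->sink: src->1: 4, 1->sink: 13.
Bottleneck = min = 4.

src->1->sink, bottleneck 4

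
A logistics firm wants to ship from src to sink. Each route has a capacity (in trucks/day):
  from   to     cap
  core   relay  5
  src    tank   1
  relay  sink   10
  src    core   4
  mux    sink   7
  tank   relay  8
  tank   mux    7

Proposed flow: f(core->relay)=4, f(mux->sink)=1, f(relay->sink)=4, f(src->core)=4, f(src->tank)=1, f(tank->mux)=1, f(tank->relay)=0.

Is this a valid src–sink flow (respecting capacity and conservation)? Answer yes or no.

Every edge has 0 ≤ f(e) ≤ cap(e).
At each intermediate node, inflow equals outflow.

Yes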